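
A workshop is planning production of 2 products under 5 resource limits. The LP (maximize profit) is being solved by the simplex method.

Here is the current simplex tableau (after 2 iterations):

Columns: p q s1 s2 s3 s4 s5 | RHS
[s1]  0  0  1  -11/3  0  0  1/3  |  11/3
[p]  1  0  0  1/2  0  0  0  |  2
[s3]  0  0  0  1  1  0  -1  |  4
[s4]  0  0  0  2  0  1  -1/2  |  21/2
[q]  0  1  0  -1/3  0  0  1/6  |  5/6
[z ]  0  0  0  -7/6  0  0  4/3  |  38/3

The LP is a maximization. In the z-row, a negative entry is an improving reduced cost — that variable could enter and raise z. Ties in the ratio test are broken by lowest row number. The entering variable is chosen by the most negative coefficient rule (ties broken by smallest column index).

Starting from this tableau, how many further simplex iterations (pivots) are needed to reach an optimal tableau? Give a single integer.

pivot: s2 in, p out → z = 52/3
No improving column remains; optimal.

1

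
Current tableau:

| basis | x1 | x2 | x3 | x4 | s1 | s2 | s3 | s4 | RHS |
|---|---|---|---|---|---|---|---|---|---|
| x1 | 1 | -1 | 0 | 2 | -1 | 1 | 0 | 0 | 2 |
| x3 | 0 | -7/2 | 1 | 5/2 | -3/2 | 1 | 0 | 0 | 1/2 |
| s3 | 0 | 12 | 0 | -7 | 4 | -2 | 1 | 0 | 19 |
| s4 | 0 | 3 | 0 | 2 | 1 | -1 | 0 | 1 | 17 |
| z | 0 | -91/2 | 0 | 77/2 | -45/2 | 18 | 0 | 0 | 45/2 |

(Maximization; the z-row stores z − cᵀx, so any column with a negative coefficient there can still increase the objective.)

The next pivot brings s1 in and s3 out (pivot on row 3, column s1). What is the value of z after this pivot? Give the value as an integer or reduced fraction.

Minimum ratio for s1: 19/4 = 19/4.
z changes by −(z-row coeff of s1)·ratio = −(-45/2)·(19/4) = 855/8.
New z = 45/2 + (855/8) = 1035/8.

1035/8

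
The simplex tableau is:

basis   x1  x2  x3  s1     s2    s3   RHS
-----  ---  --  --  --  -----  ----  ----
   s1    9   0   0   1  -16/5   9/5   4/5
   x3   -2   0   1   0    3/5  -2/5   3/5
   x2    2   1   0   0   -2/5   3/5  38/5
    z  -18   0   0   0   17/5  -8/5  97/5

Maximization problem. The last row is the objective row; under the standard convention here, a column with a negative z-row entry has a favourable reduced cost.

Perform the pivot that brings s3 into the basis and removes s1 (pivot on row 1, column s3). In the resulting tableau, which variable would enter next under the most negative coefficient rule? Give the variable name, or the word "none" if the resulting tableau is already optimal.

Pivot element 9/5. New z-row = old z-row − (-8/5)·(row 1/(9/5)).
Updated z-row coefficients: x1: -10, x2: 0, x3: 0, s1: 8/9, s2: 5/9, s3: 0.
The most negative is -10 in column x1, so x1 would enter next.

x1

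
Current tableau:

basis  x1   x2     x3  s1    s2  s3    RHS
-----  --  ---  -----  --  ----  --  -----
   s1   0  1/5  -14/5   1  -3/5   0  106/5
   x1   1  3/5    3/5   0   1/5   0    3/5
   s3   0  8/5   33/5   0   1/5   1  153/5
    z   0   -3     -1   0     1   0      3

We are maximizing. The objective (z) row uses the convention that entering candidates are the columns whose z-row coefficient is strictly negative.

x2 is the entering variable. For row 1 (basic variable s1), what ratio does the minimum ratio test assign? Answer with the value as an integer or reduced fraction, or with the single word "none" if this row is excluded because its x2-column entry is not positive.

Ratio = RHS / (x2 entry) = (106/5) / (1/5) = 106.

106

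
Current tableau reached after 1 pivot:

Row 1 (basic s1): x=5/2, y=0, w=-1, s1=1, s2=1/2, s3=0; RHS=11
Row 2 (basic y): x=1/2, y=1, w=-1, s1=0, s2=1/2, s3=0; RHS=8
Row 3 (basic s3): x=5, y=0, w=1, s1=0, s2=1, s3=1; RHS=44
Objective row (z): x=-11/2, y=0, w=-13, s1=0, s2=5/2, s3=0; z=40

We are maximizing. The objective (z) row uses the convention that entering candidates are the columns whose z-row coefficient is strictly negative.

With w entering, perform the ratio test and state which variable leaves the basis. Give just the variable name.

Ratios: row 1 (s1): entry -1 ≤ 0, skip; row 2 (y): entry -1 ≤ 0, skip; row 3 (s3): 44/1 = 44.
Minimum ratio 44 is in the s3 row, so s3 leaves.

s3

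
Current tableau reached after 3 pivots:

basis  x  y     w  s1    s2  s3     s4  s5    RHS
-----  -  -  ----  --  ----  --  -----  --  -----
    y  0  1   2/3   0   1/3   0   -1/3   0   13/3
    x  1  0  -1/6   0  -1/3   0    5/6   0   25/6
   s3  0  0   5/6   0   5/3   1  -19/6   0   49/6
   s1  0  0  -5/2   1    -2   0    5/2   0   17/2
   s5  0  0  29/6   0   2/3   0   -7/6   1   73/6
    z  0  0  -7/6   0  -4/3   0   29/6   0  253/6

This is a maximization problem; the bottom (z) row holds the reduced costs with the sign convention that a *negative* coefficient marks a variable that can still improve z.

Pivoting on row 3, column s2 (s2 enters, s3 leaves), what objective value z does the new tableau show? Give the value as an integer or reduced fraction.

487/10

Minimum ratio for s2: (49/6)/(5/3) = 49/10.
z changes by −(z-row coeff of s2)·ratio = −(-4/3)·(49/10) = 98/15.
New z = 253/6 + (98/15) = 487/10.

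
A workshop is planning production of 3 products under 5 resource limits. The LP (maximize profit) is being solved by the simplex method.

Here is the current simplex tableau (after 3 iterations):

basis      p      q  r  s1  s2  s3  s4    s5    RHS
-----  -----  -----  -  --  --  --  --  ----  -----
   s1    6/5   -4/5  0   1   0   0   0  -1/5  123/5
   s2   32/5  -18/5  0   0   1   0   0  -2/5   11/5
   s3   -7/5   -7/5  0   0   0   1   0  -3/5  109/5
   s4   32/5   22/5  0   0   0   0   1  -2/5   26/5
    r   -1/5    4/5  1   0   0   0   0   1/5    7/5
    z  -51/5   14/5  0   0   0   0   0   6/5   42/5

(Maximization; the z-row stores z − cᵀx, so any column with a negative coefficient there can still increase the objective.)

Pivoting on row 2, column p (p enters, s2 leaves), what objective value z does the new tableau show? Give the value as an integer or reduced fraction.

381/32

Minimum ratio for p: (11/5)/(32/5) = 11/32.
z changes by −(z-row coeff of p)·ratio = −(-51/5)·(11/32) = 561/160.
New z = 42/5 + (561/160) = 381/32.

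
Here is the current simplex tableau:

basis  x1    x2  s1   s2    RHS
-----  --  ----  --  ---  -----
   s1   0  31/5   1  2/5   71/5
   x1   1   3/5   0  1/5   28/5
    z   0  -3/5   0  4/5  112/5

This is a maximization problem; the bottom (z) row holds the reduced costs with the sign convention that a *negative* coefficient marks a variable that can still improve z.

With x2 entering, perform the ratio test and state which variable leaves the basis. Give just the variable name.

s1

Ratios: row 1 (s1): (71/5)/(31/5) = 71/31; row 2 (x1): (28/5)/(3/5) = 28/3.
Minimum ratio 71/31 is in the s1 row, so s1 leaves.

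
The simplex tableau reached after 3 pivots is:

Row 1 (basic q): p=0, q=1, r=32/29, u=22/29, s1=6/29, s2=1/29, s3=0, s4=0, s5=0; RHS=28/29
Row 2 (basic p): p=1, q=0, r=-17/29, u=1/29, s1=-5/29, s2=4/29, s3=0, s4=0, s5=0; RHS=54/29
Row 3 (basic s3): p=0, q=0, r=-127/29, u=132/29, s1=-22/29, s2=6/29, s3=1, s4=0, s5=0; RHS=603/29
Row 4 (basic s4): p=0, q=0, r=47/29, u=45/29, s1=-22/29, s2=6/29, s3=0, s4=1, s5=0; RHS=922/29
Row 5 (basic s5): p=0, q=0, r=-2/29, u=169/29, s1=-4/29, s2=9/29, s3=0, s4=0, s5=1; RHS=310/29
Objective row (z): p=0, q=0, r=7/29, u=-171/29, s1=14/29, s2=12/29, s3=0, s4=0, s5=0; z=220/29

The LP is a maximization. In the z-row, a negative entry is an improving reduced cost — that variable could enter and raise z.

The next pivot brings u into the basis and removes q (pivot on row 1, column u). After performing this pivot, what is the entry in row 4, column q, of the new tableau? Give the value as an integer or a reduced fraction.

-45/22

Pivot element is row 1, column u: 22/29.
Normalize row 1: new (row 1, q) = 1/(22/29) = 29/22.
row 4 ← row 4 − (45/29)·(new row 1): 0 − (45/29)·(29/22) = -45/22.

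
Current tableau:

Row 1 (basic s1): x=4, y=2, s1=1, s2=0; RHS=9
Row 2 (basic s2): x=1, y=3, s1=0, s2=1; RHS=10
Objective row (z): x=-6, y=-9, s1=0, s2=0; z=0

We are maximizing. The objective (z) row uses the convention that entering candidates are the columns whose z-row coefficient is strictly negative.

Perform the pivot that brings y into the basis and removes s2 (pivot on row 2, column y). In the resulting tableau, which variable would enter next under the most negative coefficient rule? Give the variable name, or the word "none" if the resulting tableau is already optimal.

x

Pivot element 3. New z-row = old z-row − (-9)·(row 2/3).
Updated z-row coefficients: x: -3, y: 0, s1: 0, s2: 3.
The most negative is -3 in column x, so x would enter next.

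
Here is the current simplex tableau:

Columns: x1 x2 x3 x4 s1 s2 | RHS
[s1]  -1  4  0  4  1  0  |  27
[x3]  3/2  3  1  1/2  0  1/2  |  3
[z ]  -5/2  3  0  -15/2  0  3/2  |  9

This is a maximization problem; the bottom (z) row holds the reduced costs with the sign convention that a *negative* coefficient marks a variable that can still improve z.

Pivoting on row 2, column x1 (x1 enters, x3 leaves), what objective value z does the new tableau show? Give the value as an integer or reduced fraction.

14

Minimum ratio for x1: 3/(3/2) = 2.
z changes by −(z-row coeff of x1)·ratio = −(-5/2)·2 = 5.
New z = 9 + 5 = 14.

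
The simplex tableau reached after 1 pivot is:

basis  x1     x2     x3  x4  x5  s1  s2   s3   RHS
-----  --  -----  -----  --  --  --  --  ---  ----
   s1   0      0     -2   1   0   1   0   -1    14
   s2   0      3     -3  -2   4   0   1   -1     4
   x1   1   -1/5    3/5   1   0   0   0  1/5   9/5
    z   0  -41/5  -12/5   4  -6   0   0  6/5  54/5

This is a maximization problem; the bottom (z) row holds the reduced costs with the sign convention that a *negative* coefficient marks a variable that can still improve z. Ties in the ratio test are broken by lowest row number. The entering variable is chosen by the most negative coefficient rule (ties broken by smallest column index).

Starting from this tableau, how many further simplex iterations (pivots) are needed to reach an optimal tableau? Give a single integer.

pivot: x2 in, s2 out → z = 326/15
pivot: x3 in, x1 out → z = 153/2
No improving column remains; optimal.

2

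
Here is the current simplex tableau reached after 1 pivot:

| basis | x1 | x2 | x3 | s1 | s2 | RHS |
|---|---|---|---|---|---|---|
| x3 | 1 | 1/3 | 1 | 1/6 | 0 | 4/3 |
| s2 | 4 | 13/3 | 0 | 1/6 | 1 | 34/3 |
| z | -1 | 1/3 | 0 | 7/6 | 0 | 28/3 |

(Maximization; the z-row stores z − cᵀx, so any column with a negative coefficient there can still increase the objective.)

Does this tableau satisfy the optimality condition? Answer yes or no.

no

Column x1 has objective-row coefficient -1, which is negative; an improving pivot exists, so not yet optimal.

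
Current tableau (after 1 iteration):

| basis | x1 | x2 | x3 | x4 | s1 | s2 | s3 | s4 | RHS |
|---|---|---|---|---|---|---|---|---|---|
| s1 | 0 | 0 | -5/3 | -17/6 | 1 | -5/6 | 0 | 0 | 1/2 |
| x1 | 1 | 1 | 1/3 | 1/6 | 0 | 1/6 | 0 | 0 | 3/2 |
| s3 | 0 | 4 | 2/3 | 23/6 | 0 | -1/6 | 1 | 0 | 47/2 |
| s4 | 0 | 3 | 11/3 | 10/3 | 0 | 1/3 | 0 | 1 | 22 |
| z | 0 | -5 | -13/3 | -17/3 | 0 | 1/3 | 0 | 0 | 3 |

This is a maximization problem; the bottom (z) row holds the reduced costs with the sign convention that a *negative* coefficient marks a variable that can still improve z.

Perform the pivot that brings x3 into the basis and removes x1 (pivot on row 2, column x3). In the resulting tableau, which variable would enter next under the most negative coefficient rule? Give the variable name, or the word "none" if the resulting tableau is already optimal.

x4

Pivot element 1/3. New z-row = old z-row − (-13/3)·(row 2/(1/3)).
Updated z-row coefficients: x1: 13, x2: 8, x3: 0, x4: -7/2, s1: 0, s2: 5/2, s3: 0, s4: 0.
The most negative is -7/2 in column x4, so x4 would enter next.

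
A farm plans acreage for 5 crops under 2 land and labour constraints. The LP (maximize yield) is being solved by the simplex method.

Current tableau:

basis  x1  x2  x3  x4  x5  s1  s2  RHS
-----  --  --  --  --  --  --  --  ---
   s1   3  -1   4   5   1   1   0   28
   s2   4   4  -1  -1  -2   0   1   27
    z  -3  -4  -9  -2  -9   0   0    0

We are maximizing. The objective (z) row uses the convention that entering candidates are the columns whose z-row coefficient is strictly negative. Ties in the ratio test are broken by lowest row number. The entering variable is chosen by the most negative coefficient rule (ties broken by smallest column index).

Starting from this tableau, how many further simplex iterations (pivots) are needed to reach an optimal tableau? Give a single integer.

pivot: x3 in, s1 out → z = 63
pivot: x5 in, x3 out → z = 252
pivot: x2 in, s2 out → z = 1583/2
No improving column remains; optimal.

3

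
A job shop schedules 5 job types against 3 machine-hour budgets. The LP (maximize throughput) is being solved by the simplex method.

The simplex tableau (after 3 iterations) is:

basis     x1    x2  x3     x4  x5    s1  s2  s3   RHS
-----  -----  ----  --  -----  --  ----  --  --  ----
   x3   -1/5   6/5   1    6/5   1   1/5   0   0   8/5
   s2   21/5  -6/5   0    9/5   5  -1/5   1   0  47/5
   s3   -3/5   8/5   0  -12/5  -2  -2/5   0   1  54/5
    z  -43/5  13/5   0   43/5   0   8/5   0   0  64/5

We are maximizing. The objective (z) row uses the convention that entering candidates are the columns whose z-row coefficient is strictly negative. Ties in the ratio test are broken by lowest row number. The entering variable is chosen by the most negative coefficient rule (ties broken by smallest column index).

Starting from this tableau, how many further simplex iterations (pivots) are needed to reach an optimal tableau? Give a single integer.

pivot: x1 in, s2 out → z = 673/21
No improving column remains; optimal.

1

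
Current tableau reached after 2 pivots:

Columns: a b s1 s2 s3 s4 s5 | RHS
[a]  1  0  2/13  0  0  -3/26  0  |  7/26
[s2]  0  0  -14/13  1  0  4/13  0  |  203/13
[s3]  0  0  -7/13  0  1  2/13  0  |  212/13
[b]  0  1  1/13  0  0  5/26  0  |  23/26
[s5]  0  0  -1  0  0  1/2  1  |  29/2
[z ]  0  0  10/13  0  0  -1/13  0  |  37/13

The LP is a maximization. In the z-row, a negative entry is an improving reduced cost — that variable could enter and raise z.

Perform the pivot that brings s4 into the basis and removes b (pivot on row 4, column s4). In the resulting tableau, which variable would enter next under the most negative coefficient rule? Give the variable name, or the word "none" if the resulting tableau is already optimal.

Pivot element 5/26. New z-row = old z-row − (-1/13)·(row 4/(5/26)).
Updated z-row coefficients: a: 0, b: 2/5, s1: 4/5, s2: 0, s3: 0, s4: 0, s5: 0.
No coefficient is strictly negative; the tableau after this pivot is optimal.

none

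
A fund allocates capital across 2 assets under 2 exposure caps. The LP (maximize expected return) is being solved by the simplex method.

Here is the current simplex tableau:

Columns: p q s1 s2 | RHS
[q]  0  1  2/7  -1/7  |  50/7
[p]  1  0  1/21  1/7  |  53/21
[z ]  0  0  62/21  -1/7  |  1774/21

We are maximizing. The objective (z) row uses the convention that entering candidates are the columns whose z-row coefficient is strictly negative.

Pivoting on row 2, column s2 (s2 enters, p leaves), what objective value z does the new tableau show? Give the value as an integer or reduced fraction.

Minimum ratio for s2: (53/21)/(1/7) = 53/3.
z changes by −(z-row coeff of s2)·ratio = −(-1/7)·(53/3) = 53/21.
New z = 1774/21 + (53/21) = 87.

87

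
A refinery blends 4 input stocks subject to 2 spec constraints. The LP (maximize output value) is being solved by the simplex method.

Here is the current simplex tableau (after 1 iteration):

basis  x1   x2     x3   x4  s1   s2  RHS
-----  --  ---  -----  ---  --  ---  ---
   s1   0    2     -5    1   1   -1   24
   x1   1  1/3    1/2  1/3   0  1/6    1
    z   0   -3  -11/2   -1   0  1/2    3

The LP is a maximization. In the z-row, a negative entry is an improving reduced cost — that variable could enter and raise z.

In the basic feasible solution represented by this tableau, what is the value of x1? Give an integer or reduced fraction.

1

x1 is basic (row 2); its value is the RHS of that row: 1.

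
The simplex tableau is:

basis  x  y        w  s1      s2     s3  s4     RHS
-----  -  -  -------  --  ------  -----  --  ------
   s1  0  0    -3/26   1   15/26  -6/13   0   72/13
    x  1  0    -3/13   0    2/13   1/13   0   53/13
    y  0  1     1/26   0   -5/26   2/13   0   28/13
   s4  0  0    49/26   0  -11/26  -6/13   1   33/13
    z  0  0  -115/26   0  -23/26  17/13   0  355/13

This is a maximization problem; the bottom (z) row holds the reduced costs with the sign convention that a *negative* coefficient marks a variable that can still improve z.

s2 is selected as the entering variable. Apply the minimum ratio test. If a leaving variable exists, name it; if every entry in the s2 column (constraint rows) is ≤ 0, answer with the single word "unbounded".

Ratios: row 1 (s1): (72/13)/(15/26) = 48/5; row 2 (x): (53/13)/(2/13) = 53/2; row 3 (y): entry -5/26 ≤ 0, skip; row 4 (s4): entry -11/26 ≤ 0, skip.
Minimum ratio is in the s1 row, so s1 leaves.

s1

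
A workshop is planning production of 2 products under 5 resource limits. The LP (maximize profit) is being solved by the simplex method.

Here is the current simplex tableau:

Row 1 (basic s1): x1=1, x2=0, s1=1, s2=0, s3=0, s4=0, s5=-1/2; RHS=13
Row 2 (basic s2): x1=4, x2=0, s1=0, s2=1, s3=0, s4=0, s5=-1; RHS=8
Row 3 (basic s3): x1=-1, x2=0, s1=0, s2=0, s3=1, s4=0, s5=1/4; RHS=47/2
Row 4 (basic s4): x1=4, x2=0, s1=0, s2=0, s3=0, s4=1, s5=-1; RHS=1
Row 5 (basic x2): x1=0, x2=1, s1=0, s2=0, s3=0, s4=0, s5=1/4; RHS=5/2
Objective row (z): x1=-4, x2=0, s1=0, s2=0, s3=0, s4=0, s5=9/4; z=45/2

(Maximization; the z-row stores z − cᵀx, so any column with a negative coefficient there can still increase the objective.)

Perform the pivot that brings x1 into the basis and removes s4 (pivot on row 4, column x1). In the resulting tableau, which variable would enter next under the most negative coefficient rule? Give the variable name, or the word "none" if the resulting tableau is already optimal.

Pivot element 4. New z-row = old z-row − (-4)·(row 4/4).
Updated z-row coefficients: x1: 0, x2: 0, s1: 0, s2: 0, s3: 0, s4: 1, s5: 5/4.
No coefficient is strictly negative; the tableau after this pivot is optimal.

none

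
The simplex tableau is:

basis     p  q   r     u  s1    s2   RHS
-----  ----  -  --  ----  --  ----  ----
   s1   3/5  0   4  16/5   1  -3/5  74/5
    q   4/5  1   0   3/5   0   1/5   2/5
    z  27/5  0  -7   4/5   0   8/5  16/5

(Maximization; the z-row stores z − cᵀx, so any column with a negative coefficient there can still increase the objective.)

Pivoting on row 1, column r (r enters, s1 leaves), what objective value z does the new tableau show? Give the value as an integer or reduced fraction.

291/10

Minimum ratio for r: (74/5)/4 = 37/10.
z changes by −(z-row coeff of r)·ratio = −(-7)·(37/10) = 259/10.
New z = 16/5 + (259/10) = 291/10.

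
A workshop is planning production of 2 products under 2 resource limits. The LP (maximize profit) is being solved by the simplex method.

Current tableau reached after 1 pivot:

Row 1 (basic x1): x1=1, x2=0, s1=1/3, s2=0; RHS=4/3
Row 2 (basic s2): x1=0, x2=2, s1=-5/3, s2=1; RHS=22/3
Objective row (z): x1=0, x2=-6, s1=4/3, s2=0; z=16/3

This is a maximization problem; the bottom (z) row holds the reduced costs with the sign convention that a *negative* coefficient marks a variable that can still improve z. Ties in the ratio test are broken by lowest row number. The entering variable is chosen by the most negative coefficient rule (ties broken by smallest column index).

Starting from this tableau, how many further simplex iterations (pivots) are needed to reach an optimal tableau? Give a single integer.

2

pivot: x2 in, s2 out → z = 82/3
pivot: s1 in, x1 out → z = 42
No improving column remains; optimal.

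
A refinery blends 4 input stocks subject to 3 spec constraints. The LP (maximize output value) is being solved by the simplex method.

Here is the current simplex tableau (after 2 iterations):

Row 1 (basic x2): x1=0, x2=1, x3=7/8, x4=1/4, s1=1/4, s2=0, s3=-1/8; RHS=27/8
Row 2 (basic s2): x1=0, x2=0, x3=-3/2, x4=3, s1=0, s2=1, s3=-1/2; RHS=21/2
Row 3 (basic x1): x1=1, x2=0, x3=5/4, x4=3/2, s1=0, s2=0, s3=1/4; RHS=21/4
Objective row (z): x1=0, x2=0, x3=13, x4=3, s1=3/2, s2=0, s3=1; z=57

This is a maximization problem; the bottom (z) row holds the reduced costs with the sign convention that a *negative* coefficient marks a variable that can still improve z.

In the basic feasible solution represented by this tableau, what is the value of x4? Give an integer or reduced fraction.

x4 is nonbasic (not in the basis column), so its value in the current BFS is 0.

0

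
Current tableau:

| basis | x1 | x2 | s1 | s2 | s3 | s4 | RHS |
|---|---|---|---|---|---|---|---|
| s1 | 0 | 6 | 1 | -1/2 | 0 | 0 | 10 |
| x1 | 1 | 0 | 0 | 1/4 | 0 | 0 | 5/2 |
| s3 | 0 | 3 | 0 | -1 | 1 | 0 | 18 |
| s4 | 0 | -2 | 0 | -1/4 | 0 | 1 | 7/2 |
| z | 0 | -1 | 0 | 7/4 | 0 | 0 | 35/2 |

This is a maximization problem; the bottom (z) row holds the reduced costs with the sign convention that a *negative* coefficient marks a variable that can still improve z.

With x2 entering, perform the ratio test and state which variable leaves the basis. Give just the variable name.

Ratios: row 1 (s1): 10/6 = 5/3; row 2 (x1): entry 0 ≤ 0, skip; row 3 (s3): 18/3 = 6; row 4 (s4): entry -2 ≤ 0, skip.
Minimum ratio 5/3 is in the s1 row, so s1 leaves.

s1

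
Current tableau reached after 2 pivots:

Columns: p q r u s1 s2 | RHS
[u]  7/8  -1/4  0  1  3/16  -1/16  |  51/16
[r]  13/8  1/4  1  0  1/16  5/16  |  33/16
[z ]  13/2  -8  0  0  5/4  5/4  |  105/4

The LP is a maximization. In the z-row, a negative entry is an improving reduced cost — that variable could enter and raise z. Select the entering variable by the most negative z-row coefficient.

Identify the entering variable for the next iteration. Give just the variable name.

Objective-row coefficients: p: 13/2, q: -8, r: 0, u: 0, s1: 5/4, s2: 5/4.
The most negative is -8 in column q, so q enters.

q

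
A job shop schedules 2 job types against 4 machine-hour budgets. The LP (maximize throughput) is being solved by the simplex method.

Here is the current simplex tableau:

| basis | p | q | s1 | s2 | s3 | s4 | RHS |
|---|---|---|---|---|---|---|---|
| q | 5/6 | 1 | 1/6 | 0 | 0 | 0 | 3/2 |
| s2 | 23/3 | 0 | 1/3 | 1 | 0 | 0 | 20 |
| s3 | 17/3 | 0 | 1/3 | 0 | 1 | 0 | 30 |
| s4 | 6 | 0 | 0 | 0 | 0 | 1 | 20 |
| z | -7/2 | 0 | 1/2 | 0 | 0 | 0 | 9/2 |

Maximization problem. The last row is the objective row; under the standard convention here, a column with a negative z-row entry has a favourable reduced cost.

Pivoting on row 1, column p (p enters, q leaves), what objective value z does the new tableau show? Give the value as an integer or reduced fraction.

54/5

Minimum ratio for p: (3/2)/(5/6) = 9/5.
z changes by −(z-row coeff of p)·ratio = −(-7/2)·(9/5) = 63/10.
New z = 9/2 + (63/10) = 54/5.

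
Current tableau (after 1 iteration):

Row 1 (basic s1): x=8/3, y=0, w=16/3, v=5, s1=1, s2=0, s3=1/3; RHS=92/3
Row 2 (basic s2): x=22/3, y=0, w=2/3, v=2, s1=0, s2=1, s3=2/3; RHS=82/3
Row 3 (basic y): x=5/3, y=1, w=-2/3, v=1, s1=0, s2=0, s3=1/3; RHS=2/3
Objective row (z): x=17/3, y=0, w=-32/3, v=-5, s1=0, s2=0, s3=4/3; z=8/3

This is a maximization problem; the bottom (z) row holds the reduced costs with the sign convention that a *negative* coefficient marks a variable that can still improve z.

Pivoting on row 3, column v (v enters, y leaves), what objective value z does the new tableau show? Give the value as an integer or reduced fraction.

Minimum ratio for v: (2/3)/1 = 2/3.
z changes by −(z-row coeff of v)·ratio = −(-5)·(2/3) = 10/3.
New z = 8/3 + (10/3) = 6.

6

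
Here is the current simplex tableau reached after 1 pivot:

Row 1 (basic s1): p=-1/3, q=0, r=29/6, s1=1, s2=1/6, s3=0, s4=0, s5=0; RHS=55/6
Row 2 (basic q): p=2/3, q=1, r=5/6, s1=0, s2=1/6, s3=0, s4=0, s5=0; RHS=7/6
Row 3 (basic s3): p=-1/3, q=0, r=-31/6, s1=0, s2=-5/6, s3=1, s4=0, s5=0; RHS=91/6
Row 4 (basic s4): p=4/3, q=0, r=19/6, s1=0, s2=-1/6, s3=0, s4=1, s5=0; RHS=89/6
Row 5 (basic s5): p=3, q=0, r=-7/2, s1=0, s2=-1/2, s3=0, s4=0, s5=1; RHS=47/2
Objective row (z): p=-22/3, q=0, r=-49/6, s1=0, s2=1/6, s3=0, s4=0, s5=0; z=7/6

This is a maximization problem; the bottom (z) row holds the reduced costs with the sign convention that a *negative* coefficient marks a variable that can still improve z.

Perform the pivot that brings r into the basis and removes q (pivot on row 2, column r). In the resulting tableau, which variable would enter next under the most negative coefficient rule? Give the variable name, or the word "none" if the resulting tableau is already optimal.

Pivot element 5/6. New z-row = old z-row − (-49/6)·(row 2/(5/6)).
Updated z-row coefficients: p: -4/5, q: 49/5, r: 0, s1: 0, s2: 9/5, s3: 0, s4: 0, s5: 0.
The most negative is -4/5 in column p, so p would enter next.

p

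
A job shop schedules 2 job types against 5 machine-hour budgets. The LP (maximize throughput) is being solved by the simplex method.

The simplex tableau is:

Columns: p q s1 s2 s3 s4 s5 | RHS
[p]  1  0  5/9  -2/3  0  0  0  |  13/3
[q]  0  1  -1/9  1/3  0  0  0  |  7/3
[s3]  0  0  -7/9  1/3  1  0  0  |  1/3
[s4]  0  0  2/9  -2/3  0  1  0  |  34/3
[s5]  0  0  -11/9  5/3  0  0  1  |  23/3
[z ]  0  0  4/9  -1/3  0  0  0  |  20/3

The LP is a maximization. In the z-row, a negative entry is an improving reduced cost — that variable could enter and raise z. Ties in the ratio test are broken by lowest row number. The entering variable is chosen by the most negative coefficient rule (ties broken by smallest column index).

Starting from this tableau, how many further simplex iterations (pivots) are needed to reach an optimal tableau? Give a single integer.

pivot: s2 in, s3 out → z = 7
pivot: s1 in, s5 out → z = 31/4
No improving column remains; optimal.

2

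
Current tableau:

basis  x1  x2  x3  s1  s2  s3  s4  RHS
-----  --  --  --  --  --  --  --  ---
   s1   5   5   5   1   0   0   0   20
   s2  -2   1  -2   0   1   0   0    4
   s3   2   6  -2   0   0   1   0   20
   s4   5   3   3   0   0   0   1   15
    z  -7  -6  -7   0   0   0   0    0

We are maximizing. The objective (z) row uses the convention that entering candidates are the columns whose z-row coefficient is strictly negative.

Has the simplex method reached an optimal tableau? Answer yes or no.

Column x1 has objective-row coefficient -7, which is negative; an improving pivot exists, so not yet optimal.

no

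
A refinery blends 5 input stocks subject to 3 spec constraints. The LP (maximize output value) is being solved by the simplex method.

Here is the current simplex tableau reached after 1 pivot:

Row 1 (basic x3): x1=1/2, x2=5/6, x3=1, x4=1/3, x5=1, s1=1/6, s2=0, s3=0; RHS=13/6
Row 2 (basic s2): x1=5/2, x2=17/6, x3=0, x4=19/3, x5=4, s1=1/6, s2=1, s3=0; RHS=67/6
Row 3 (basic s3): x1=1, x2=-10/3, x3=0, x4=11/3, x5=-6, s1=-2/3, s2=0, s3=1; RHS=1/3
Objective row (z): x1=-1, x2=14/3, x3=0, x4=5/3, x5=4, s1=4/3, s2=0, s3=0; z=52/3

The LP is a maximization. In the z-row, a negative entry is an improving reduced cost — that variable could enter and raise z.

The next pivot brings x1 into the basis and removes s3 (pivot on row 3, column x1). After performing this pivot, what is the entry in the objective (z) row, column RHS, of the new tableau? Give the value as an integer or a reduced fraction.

Pivot element is row 3, column x1: 1.
Normalize row 3: new (row 3, RHS) = (1/3)/1 = 1/3.
z-row ← z-row − (-1)·(new row 3): 52/3 − (-1)·(1/3) = 53/3.

53/3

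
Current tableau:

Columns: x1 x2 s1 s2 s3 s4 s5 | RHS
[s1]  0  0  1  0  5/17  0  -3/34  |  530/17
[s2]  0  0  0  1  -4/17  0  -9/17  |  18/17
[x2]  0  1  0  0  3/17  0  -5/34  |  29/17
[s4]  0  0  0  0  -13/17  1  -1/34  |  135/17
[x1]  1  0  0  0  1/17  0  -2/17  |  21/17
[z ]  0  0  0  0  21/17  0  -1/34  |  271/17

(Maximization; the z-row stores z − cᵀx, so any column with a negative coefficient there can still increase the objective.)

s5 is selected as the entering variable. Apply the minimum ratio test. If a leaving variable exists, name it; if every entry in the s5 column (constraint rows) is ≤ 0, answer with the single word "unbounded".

s5-column entries: row 1: -3/34, row 2: -9/17, row 3: -5/34, row 4: -1/34, row 5: -2/17. All ≤ 0, so s5 can increase without bound; the LP is unbounded in this direction.

unbounded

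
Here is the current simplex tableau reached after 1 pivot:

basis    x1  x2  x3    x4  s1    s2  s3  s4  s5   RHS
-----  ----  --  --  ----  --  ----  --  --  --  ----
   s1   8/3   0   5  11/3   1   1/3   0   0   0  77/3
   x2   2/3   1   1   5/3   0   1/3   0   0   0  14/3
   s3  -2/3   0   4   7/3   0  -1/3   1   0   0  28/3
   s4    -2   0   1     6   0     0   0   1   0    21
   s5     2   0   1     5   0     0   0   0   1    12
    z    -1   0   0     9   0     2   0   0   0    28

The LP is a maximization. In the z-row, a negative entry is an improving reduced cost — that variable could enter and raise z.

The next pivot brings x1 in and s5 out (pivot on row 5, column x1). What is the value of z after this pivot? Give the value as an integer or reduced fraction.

34

Minimum ratio for x1: 12/2 = 6.
z changes by −(z-row coeff of x1)·ratio = −(-1)·6 = 6.
New z = 28 + 6 = 34.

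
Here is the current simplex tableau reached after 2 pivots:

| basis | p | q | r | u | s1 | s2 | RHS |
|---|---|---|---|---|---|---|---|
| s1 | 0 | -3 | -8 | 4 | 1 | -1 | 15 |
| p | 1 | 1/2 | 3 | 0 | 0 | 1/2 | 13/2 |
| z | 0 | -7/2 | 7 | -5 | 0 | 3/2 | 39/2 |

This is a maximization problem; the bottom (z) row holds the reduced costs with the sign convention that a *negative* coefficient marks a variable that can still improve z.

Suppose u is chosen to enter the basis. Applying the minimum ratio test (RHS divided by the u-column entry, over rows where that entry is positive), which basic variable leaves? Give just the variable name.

s1

Ratios: row 1 (s1): 15/4 = 15/4; row 2 (p): entry 0 ≤ 0, skip.
Minimum ratio 15/4 is in the s1 row, so s1 leaves.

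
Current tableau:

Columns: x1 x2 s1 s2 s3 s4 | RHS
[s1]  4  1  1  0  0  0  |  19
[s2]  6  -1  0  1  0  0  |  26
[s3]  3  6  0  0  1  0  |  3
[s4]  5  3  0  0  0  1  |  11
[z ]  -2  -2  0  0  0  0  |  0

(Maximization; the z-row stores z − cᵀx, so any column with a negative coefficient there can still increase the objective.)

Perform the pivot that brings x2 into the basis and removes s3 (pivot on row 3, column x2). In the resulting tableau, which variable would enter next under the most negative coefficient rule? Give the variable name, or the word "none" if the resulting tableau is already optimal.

x1

Pivot element 6. New z-row = old z-row − (-2)·(row 3/6).
Updated z-row coefficients: x1: -1, x2: 0, s1: 0, s2: 0, s3: 1/3, s4: 0.
The most negative is -1 in column x1, so x1 would enter next.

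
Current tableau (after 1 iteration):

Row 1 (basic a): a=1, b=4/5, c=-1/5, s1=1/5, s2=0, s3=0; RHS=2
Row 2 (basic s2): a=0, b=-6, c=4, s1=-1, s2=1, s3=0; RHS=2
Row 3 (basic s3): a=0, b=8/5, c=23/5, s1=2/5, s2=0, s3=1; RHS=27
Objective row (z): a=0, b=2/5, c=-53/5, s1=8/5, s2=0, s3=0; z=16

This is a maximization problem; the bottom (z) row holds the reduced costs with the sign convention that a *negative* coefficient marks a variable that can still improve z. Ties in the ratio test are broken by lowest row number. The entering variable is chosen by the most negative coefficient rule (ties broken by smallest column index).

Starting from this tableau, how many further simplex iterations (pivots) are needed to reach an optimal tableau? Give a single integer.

2

pivot: c in, s2 out → z = 213/10
pivot: b in, s3 out → z = 5639/85
No improving column remains; optimal.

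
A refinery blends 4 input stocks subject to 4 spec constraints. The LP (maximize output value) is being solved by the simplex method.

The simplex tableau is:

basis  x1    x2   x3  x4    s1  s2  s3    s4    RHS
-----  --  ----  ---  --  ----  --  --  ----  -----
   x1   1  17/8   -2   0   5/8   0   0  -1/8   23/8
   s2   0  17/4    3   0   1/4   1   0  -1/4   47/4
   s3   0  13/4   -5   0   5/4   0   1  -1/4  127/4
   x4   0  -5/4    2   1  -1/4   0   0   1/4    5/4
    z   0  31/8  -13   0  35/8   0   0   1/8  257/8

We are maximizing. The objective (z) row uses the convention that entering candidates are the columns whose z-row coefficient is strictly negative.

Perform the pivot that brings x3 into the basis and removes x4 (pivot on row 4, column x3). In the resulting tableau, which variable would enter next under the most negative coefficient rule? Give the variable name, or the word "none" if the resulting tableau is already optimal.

x2

Pivot element 2. New z-row = old z-row − (-13)·(row 4/2).
Updated z-row coefficients: x1: 0, x2: -17/4, x3: 0, x4: 13/2, s1: 11/4, s2: 0, s3: 0, s4: 7/4.
The most negative is -17/4 in column x2, so x2 would enter next.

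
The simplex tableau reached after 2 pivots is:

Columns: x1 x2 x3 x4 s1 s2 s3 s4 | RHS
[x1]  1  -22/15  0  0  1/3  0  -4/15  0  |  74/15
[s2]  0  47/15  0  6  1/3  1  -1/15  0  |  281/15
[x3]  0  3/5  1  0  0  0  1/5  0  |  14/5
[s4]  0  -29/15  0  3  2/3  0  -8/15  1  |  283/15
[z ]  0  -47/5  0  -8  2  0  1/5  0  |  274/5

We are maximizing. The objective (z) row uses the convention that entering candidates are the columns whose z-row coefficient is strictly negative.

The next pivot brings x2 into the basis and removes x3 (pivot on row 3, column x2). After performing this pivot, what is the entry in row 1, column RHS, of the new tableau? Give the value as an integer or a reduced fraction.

Pivot element is row 3, column x2: 3/5.
Normalize row 3: new (row 3, RHS) = (14/5)/(3/5) = 14/3.
row 1 ← row 1 − (-22/15)·(new row 3): 74/15 − (-22/15)·(14/3) = 106/9.

106/9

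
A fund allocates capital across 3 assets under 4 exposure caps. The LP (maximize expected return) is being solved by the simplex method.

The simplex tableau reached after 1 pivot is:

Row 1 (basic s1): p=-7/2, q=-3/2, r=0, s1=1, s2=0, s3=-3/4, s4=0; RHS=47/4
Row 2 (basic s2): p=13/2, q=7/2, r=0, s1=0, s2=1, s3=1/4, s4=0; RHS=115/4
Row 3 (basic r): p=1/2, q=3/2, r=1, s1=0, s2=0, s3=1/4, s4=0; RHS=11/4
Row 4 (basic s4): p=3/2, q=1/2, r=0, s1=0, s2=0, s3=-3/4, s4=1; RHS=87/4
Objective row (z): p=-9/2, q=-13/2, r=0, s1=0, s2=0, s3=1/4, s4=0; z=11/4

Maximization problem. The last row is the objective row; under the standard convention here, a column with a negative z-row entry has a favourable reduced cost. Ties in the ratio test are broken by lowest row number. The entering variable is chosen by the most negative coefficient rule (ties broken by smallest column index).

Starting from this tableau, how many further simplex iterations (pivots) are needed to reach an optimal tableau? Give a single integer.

2

pivot: q in, r out → z = 44/3
pivot: p in, s2 out → z = 391/16
No improving column remains; optimal.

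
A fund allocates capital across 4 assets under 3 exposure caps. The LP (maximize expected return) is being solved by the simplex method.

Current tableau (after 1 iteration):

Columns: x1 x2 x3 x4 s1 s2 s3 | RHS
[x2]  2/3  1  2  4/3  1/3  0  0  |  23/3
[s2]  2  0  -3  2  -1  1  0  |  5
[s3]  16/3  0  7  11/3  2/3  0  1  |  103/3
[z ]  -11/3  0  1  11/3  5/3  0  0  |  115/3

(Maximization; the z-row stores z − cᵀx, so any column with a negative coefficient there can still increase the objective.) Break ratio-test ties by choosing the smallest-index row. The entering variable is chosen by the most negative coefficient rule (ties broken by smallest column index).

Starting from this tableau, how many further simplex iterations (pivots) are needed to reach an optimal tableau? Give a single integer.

2

pivot: x1 in, s2 out → z = 95/2
pivot: x3 in, s3 out → z = 269/5
No improving column remains; optimal.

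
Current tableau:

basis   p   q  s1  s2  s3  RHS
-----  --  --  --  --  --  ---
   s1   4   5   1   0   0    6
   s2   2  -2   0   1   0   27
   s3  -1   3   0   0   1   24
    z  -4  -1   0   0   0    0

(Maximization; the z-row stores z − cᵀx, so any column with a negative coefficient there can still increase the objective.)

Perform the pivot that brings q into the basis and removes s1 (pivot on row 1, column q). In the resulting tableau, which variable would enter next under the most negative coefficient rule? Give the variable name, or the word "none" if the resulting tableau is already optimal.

p

Pivot element 5. New z-row = old z-row − (-1)·(row 1/5).
Updated z-row coefficients: p: -16/5, q: 0, s1: 1/5, s2: 0, s3: 0.
The most negative is -16/5 in column p, so p would enter next.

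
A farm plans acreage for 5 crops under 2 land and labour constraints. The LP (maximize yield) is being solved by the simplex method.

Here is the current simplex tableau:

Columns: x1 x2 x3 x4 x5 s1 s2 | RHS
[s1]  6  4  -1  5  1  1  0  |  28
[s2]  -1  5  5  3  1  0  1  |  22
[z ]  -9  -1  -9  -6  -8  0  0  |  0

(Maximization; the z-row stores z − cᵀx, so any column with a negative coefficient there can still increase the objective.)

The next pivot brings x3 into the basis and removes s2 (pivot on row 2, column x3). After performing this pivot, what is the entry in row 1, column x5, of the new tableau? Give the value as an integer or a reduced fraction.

Pivot element is row 2, column x3: 5.
Normalize row 2: new (row 2, x5) = 1/5 = 1/5.
row 1 ← row 1 − (-1)·(new row 2): 1 − (-1)·(1/5) = 6/5.

6/5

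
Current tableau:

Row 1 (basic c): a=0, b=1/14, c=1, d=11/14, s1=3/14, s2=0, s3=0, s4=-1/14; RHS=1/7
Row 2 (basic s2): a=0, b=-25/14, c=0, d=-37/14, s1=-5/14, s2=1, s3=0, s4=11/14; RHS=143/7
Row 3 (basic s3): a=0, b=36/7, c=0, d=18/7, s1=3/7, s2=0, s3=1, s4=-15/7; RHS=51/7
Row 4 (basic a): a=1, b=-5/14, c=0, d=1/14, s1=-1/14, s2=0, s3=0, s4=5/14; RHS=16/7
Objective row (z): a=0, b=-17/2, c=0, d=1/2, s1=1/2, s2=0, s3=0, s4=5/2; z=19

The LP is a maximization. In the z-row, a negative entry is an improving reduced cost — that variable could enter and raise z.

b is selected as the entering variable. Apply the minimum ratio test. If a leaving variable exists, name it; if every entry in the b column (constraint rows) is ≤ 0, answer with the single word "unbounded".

s3

Ratios: row 1 (c): (1/7)/(1/14) = 2; row 2 (s2): entry -25/14 ≤ 0, skip; row 3 (s3): (51/7)/(36/7) = 17/12; row 4 (a): entry -5/14 ≤ 0, skip.
Minimum ratio is in the s3 row, so s3 leaves.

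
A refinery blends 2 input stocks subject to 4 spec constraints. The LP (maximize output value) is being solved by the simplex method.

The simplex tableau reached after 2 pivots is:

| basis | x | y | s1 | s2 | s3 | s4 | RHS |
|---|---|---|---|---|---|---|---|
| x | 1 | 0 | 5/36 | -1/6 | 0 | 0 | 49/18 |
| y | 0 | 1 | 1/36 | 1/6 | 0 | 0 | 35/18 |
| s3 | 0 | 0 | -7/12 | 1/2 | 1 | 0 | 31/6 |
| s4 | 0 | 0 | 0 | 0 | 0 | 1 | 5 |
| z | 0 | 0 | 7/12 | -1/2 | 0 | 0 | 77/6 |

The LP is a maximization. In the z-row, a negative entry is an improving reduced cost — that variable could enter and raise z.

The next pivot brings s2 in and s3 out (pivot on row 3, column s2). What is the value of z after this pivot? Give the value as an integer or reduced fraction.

18

Minimum ratio for s2: (31/6)/(1/2) = 31/3.
z changes by −(z-row coeff of s2)·ratio = −(-1/2)·(31/3) = 31/6.
New z = 77/6 + (31/6) = 18.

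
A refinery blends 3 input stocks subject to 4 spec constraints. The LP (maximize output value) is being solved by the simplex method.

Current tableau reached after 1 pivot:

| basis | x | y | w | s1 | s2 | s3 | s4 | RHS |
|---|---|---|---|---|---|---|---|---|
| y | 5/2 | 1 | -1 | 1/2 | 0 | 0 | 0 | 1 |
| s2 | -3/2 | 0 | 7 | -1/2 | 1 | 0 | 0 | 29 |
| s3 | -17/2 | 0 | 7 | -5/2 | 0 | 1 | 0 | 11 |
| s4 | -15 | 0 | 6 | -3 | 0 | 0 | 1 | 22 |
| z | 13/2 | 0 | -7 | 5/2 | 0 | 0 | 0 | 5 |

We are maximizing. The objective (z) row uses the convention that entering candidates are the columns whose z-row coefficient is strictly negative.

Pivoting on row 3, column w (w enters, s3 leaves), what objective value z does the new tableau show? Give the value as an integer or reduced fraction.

Minimum ratio for w: 11/7 = 11/7.
z changes by −(z-row coeff of w)·ratio = −(-7)·(11/7) = 11.
New z = 5 + 11 = 16.

16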